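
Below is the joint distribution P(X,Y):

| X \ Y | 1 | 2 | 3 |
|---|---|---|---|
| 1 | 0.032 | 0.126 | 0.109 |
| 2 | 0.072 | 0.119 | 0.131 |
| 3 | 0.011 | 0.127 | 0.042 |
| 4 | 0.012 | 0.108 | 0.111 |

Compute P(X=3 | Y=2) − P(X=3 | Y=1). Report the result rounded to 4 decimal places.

0.1780

P(Y=2) = 0.126 + 0.119 + 0.127 + 0.108 = 0.480; P(X=3 | Y=2) = 0.127/0.480 = 0.26458.
P(Y=1) = 0.032 + 0.072 + 0.011 + 0.012 = 0.127; P(X=3 | Y=1) = 0.011/0.127 = 0.08661.
Difference = 0.1780.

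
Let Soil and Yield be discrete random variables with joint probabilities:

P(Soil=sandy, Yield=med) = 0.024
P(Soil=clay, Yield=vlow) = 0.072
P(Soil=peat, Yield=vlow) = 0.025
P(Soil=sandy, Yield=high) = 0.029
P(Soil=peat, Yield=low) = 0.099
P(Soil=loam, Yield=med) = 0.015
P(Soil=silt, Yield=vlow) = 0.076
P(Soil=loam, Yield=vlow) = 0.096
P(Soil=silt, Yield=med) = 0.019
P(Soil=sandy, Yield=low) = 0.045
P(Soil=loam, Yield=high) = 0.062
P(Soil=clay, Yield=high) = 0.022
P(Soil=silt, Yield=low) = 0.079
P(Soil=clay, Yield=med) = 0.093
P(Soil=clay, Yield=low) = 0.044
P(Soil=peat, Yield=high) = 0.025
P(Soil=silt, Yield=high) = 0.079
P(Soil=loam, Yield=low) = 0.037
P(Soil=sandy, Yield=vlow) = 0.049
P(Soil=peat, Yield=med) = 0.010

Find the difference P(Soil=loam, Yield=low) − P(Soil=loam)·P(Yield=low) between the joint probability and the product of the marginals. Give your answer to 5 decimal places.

P(Soil=loam) = 0.096 + 0.037 + 0.015 + 0.062 = 0.210.
P(Yield=low) = 0.045 + 0.037 + 0.044 + 0.079 + 0.099 = 0.304.
P(Soil=loam, Yield=low) − P(Soil=loam)P(Yield=low) = 0.037 − 0.210×0.304 = -0.02684.

-0.02684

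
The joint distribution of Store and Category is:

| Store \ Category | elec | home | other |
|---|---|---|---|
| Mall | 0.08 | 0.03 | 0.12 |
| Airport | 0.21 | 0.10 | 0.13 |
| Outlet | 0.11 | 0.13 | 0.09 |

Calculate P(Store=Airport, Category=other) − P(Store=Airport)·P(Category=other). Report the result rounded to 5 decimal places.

P(Store=Airport) = 0.21 + 0.10 + 0.13 = 0.44.
P(Category=other) = 0.12 + 0.13 + 0.09 = 0.34.
P(Store=Airport, Category=other) − P(Store=Airport)P(Category=other) = 0.13 − 0.44×0.34 = -0.01960.

-0.01960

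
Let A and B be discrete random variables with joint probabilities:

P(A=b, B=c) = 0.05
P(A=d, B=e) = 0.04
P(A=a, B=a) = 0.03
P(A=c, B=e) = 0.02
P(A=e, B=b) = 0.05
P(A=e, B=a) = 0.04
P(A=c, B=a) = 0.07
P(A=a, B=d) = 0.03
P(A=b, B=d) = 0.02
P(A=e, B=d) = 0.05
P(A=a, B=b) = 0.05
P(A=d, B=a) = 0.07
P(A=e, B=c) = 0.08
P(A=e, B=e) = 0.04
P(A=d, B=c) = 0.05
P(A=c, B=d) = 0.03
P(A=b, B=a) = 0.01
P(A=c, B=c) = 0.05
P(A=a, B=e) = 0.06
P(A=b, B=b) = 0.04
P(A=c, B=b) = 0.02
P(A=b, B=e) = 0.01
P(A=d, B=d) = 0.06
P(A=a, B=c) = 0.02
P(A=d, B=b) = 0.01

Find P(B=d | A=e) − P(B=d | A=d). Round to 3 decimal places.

-0.069

P(A=e) = 0.04 + 0.05 + 0.08 + 0.05 + 0.04 = 0.26; P(B=d | A=e) = 0.05/0.26 = 0.1923.
P(A=d) = 0.07 + 0.01 + 0.05 + 0.06 + 0.04 = 0.23; P(B=d | A=d) = 0.06/0.23 = 0.2609.
Difference = -0.069.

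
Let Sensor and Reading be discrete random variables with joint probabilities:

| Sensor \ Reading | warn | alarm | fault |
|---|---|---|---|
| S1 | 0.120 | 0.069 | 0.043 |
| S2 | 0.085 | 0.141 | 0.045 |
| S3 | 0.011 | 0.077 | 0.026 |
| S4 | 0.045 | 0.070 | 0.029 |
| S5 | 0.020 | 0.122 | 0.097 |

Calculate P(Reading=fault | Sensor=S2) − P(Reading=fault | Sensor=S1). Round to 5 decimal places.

P(Sensor=S2) = 0.085 + 0.141 + 0.045 = 0.271; P(Reading=fault | Sensor=S2) = 0.045/0.271 = 0.166052.
P(Sensor=S1) = 0.120 + 0.069 + 0.043 = 0.232; P(Reading=fault | Sensor=S1) = 0.043/0.232 = 0.185345.
Difference = -0.01929.

-0.01929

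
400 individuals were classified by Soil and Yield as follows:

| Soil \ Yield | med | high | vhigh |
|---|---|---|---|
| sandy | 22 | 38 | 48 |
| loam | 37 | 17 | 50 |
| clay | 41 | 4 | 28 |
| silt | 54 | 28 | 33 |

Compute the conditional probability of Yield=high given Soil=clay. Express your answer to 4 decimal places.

0.0548

Total with Soil=clay: 41 + 4 + 28 = 73.
P(Yield=high | Soil=clay) = 4/73 = 0.0548.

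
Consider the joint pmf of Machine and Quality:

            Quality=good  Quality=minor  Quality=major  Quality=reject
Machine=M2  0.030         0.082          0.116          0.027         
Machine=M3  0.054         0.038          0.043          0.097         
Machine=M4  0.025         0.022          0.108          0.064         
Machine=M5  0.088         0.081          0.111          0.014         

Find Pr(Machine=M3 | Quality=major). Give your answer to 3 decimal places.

P(Quality=major) = 0.116 + 0.043 + 0.108 + 0.111 = 0.378.
P(Machine=M3 | Quality=major) = 0.043/0.378 = 0.114.

0.114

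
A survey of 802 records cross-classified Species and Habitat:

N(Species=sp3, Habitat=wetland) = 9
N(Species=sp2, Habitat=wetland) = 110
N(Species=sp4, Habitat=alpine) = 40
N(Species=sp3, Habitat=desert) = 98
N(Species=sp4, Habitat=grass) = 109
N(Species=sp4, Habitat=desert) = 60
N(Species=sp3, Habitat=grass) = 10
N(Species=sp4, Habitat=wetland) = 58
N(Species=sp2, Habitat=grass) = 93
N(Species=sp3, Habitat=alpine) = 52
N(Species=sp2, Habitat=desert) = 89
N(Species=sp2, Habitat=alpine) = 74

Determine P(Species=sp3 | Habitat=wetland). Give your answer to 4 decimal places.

Total with Habitat=wetland: 110 + 9 + 58 = 177.
P(Species=sp3 | Habitat=wetland) = 9/177 = 0.0508.

0.0508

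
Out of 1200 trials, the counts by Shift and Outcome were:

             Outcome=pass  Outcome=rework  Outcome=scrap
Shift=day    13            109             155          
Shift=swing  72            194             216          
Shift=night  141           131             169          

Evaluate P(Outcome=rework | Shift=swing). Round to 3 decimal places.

0.402

Total with Shift=swing: 72 + 194 + 216 = 482.
P(Outcome=rework | Shift=swing) = 194/482 = 0.402.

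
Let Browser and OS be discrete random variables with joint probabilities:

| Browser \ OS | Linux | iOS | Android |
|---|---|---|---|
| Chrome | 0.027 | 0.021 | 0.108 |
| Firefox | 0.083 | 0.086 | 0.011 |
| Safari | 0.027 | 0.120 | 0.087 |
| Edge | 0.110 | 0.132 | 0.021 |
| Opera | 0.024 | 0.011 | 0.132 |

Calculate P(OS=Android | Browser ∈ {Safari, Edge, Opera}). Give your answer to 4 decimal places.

P(Browser=Safari) = 0.027 + 0.120 + 0.087 = 0.234.
P(Browser=Edge) = 0.110 + 0.132 + 0.021 = 0.263.
P(Browser=Opera) = 0.024 + 0.011 + 0.132 = 0.167.
P(Browser ∈ {Safari, Edge, Opera}) = 0.234 + 0.263 + 0.167 = 0.664; P(OS=Android, Browser ∈ {Safari, Edge, Opera}) = 0.087 + 0.021 + 0.132 = 0.240.
P(OS=Android | Browser ∈ {Safari, Edge, Opera}) = 0.240/0.664 = 0.3614.

0.3614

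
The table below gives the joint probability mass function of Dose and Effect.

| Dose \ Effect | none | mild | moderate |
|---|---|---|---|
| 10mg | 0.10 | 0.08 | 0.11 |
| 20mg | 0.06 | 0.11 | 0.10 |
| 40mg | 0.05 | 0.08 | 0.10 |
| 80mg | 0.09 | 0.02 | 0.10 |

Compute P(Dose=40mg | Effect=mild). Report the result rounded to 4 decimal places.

P(Effect=mild) = 0.08 + 0.11 + 0.08 + 0.02 = 0.29.
P(Dose=40mg | Effect=mild) = 0.08/0.29 = 0.2759.

0.2759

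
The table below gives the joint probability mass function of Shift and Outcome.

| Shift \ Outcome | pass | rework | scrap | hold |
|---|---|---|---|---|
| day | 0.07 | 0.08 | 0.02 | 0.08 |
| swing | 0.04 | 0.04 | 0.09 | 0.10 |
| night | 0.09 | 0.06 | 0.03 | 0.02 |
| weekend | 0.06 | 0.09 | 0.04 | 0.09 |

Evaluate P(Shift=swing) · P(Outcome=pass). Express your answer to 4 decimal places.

0.0702

P(Shift=swing) = 0.04 + 0.04 + 0.09 + 0.10 = 0.27.
P(Outcome=pass) = 0.07 + 0.04 + 0.09 + 0.06 = 0.26.
Product: 0.27 × 0.26 = 0.0702.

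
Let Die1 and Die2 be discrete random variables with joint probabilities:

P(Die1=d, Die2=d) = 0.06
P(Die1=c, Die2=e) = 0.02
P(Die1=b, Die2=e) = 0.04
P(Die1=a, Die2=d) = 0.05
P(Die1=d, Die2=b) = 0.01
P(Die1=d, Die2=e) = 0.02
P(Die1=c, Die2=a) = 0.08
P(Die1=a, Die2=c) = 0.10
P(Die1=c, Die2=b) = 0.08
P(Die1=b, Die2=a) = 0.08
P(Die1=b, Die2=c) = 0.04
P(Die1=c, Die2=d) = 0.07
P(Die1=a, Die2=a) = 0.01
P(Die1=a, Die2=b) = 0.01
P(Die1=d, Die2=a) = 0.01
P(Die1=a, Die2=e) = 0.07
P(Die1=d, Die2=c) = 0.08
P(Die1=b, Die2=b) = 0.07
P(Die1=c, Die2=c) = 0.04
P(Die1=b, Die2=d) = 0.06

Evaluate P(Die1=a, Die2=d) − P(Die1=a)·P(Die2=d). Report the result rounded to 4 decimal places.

-0.0076

P(Die1=a) = 0.01 + 0.01 + 0.10 + 0.05 + 0.07 = 0.24.
P(Die2=d) = 0.05 + 0.06 + 0.07 + 0.06 = 0.24.
P(Die1=a, Die2=d) − P(Die1=a)P(Die2=d) = 0.05 − 0.24×0.24 = -0.0076.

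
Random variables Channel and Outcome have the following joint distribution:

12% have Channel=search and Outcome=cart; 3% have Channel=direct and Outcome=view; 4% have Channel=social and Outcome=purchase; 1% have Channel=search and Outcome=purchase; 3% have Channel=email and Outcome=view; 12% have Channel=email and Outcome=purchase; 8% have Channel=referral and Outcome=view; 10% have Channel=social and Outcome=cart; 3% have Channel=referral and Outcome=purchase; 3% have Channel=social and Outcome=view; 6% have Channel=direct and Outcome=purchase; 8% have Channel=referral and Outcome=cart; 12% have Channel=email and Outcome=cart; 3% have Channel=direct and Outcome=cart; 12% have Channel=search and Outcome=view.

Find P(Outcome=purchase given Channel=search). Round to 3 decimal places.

P(Channel=search) = 0.12 + 0.12 + 0.01 = 0.25.
P(Outcome=purchase | Channel=search) = 0.01/0.25 = 0.040.

0.040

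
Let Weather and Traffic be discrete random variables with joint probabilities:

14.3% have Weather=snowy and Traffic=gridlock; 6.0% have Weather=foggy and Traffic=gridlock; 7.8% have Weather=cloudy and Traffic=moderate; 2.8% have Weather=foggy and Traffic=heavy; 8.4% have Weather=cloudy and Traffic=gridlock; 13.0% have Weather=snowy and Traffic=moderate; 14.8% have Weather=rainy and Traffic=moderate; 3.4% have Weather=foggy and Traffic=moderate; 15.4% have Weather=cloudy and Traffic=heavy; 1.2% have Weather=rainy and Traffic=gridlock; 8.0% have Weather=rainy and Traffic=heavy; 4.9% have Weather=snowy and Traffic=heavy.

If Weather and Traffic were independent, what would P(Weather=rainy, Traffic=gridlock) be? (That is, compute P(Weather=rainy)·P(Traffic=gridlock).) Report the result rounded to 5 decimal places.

P(Weather=rainy) = 0.148 + 0.080 + 0.012 = 0.240.
P(Traffic=gridlock) = 0.084 + 0.012 + 0.143 + 0.060 = 0.299.
Product: 0.240 × 0.299 = 0.07176.

0.07176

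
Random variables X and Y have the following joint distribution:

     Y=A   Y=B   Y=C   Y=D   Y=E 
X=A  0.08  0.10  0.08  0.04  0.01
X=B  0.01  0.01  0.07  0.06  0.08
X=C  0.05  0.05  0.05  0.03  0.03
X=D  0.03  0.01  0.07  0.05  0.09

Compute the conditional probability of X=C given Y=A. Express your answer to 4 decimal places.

P(Y=A) = 0.08 + 0.01 + 0.05 + 0.03 = 0.17.
P(X=C | Y=A) = 0.05/0.17 = 0.2941.

0.2941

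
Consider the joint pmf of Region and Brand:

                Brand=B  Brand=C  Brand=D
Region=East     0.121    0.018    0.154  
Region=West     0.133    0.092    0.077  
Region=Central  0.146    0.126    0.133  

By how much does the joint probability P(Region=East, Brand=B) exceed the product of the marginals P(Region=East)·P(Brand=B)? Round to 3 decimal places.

P(Region=East) = 0.121 + 0.018 + 0.154 = 0.293.
P(Brand=B) = 0.121 + 0.133 + 0.146 = 0.400.
P(Region=East, Brand=B) − P(Region=East)P(Brand=B) = 0.121 − 0.293×0.400 = 0.004.

0.004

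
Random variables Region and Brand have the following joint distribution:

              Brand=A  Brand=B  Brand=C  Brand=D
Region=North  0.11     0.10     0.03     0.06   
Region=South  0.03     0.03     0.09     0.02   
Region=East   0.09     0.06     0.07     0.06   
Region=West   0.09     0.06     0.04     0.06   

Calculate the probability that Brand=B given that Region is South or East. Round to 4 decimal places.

P(Region=South) = 0.03 + 0.03 + 0.09 + 0.02 = 0.17.
P(Region=East) = 0.09 + 0.06 + 0.07 + 0.06 = 0.28.
P(Region ∈ {South, East}) = 0.17 + 0.28 = 0.45; P(Brand=B, Region ∈ {South, East}) = 0.03 + 0.06 = 0.09.
P(Brand=B | Region ∈ {South, East}) = 0.09/0.45 = 0.2000.

0.2000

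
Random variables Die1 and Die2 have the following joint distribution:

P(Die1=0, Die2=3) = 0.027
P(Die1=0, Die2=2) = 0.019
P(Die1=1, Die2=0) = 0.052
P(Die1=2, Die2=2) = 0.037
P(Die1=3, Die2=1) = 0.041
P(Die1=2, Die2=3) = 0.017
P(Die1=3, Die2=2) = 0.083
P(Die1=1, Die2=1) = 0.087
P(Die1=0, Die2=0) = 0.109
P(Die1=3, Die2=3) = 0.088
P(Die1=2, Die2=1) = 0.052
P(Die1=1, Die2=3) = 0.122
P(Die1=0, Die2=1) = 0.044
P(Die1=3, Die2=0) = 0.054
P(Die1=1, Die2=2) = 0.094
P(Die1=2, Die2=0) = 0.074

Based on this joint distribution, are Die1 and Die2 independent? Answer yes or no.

no

P(Die1=0) = 0.199 and P(Die2=0) = 0.289, so their product is 0.05751, but P(Die1=0, Die2=0) = 0.109. Since these differ, Die1 and Die2 are not independent.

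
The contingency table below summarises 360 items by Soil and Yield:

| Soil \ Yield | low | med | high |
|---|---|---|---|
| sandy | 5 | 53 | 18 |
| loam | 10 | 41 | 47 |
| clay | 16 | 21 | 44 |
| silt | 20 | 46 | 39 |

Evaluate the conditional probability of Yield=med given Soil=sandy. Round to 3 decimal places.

Total with Soil=sandy: 5 + 53 + 18 = 76.
P(Yield=med | Soil=sandy) = 53/76 = 0.697.

0.697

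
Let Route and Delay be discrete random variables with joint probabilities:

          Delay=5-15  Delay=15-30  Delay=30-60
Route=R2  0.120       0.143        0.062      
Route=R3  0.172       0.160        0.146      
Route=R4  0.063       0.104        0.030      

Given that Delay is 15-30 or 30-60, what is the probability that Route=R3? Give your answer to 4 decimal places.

0.4744

P(Delay=15-30) = 0.143 + 0.160 + 0.104 = 0.407.
P(Delay=30-60) = 0.062 + 0.146 + 0.030 = 0.238.
P(Delay ∈ {15-30, 30-60}) = 0.407 + 0.238 = 0.645; P(Route=R3, Delay ∈ {15-30, 30-60}) = 0.160 + 0.146 = 0.306.
P(Route=R3 | Delay ∈ {15-30, 30-60}) = 0.306/0.645 = 0.4744.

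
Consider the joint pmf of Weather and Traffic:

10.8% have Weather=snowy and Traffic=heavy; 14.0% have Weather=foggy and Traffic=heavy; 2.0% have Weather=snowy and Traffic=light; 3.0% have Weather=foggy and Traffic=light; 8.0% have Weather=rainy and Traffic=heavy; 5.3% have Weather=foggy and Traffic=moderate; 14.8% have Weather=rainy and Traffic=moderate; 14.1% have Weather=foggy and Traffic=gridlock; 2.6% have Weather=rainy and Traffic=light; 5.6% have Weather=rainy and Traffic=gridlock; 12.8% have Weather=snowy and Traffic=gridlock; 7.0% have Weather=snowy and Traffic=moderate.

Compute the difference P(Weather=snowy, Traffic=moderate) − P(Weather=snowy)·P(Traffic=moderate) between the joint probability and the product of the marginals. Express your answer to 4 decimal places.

-0.0183

P(Weather=snowy) = 0.020 + 0.070 + 0.108 + 0.128 = 0.326.
P(Traffic=moderate) = 0.148 + 0.070 + 0.053 = 0.271.
P(Weather=snowy, Traffic=moderate) − P(Weather=snowy)P(Traffic=moderate) = 0.070 − 0.326×0.271 = -0.0183.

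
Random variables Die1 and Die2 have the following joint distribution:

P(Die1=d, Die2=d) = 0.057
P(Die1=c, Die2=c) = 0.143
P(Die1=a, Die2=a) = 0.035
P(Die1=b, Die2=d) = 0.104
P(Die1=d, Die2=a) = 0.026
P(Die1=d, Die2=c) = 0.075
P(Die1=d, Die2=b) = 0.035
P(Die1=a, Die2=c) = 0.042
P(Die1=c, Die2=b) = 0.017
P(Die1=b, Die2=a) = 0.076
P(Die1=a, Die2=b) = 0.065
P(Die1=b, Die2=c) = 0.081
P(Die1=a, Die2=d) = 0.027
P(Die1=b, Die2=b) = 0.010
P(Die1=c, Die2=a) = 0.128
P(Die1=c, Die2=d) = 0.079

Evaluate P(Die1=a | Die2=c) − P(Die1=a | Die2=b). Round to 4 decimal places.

P(Die2=c) = 0.042 + 0.081 + 0.143 + 0.075 = 0.341; P(Die1=a | Die2=c) = 0.042/0.341 = 0.12317.
P(Die2=b) = 0.065 + 0.010 + 0.017 + 0.035 = 0.127; P(Die1=a | Die2=b) = 0.065/0.127 = 0.51181.
Difference = -0.3886.

-0.3886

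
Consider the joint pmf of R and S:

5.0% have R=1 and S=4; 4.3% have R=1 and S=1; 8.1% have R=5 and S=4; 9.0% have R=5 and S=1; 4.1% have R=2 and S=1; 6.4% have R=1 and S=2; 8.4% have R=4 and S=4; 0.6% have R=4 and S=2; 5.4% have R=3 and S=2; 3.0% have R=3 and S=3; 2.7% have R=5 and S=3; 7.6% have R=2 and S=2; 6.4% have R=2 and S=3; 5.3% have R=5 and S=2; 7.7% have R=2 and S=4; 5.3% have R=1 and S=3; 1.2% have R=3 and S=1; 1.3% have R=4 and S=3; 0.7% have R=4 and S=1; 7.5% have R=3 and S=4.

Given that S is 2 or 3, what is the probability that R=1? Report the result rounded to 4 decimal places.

0.2659

P(S=2) = 0.064 + 0.076 + 0.054 + 0.006 + 0.053 = 0.253.
P(S=3) = 0.053 + 0.064 + 0.030 + 0.013 + 0.027 = 0.187.
P(S ∈ {2, 3}) = 0.253 + 0.187 = 0.440; P(R=1, S ∈ {2, 3}) = 0.064 + 0.053 = 0.117.
P(R=1 | S ∈ {2, 3}) = 0.117/0.440 = 0.2659.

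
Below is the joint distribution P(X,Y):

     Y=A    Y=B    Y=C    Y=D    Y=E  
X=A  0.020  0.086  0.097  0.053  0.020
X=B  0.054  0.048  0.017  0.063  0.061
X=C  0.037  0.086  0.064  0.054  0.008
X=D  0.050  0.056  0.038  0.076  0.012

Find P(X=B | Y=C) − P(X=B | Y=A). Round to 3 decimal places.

P(Y=C) = 0.097 + 0.017 + 0.064 + 0.038 = 0.216; P(X=B | Y=C) = 0.017/0.216 = 0.0787.
P(Y=A) = 0.020 + 0.054 + 0.037 + 0.050 = 0.161; P(X=B | Y=A) = 0.054/0.161 = 0.3354.
Difference = -0.257.

-0.257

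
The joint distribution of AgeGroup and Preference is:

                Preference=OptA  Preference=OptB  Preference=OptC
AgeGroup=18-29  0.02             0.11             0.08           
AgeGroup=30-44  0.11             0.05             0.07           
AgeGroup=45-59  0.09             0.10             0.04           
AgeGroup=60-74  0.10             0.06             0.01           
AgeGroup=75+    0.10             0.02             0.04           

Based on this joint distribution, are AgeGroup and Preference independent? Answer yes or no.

no

P(AgeGroup=18-29) = 0.21 and P(Preference=OptA) = 0.42, so their product is 0.0882, but P(AgeGroup=18-29, Preference=OptA) = 0.02. Since these differ, AgeGroup and Preference are not independent.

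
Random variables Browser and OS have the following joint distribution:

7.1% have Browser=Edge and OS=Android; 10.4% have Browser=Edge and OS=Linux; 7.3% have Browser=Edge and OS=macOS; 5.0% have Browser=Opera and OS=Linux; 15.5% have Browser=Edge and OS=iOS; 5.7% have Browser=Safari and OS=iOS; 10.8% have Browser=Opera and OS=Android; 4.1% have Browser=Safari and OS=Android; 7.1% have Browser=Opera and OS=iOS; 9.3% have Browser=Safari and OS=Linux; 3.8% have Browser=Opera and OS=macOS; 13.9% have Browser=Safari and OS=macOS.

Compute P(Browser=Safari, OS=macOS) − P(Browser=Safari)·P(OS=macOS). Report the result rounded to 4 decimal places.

0.0565

P(Browser=Safari) = 0.139 + 0.093 + 0.057 + 0.041 = 0.330.
P(OS=macOS) = 0.139 + 0.073 + 0.038 = 0.250.
P(Browser=Safari, OS=macOS) − P(Browser=Safari)P(OS=macOS) = 0.139 − 0.330×0.250 = 0.0565.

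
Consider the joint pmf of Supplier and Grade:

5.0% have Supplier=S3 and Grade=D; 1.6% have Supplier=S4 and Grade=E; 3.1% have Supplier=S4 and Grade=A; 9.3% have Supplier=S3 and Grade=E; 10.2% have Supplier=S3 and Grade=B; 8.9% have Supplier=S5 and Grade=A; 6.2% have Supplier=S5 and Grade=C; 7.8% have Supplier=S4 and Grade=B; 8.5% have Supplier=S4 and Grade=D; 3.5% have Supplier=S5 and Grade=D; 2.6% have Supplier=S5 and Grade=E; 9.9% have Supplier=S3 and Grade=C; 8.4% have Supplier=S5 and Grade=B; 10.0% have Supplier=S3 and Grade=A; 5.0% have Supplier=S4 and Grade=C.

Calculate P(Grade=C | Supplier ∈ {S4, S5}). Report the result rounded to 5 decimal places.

P(Supplier=S4) = 0.031 + 0.078 + 0.050 + 0.085 + 0.016 = 0.260.
P(Supplier=S5) = 0.089 + 0.084 + 0.062 + 0.035 + 0.026 = 0.296.
P(Supplier ∈ {S4, S5}) = 0.260 + 0.296 = 0.556; P(Grade=C, Supplier ∈ {S4, S5}) = 0.050 + 0.062 = 0.112.
P(Grade=C | Supplier ∈ {S4, S5}) = 0.112/0.556 = 0.20144.

0.20144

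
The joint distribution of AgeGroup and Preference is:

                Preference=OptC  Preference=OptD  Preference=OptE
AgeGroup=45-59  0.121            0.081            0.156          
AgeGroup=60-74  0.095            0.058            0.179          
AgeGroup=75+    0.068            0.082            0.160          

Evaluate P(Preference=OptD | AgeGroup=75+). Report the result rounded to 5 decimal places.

P(AgeGroup=75+) = 0.068 + 0.082 + 0.160 = 0.310.
P(Preference=OptD | AgeGroup=75+) = 0.082/0.310 = 0.26452.

0.26452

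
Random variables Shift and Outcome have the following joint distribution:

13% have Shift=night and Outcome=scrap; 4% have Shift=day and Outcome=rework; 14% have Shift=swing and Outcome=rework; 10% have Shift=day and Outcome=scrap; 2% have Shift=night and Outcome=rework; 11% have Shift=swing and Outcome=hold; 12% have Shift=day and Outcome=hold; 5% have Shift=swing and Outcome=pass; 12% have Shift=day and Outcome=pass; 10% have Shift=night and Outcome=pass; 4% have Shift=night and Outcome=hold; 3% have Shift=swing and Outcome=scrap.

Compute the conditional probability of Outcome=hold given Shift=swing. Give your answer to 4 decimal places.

P(Shift=swing) = 0.05 + 0.14 + 0.03 + 0.11 = 0.33.
P(Outcome=hold | Shift=swing) = 0.11/0.33 = 0.3333.

0.3333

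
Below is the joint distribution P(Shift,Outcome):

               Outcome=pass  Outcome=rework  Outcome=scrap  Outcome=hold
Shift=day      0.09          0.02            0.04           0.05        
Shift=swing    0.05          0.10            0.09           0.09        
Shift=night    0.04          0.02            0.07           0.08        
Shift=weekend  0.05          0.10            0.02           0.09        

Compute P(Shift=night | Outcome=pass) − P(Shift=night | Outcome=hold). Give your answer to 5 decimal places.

P(Outcome=pass) = 0.09 + 0.05 + 0.04 + 0.05 = 0.23; P(Shift=night | Outcome=pass) = 0.04/0.23 = 0.173913.
P(Outcome=hold) = 0.05 + 0.09 + 0.08 + 0.09 = 0.31; P(Shift=night | Outcome=hold) = 0.08/0.31 = 0.258065.
Difference = -0.08415.

-0.08415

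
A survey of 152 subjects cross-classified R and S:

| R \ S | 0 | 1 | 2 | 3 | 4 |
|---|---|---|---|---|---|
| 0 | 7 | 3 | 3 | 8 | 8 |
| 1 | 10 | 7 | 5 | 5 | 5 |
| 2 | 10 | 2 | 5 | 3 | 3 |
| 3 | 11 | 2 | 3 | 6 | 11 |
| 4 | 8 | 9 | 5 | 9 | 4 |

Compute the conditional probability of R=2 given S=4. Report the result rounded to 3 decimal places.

0.097

Total with S=4: 8 + 5 + 3 + 11 + 4 = 31.
P(R=2 | S=4) = 3/31 = 0.097.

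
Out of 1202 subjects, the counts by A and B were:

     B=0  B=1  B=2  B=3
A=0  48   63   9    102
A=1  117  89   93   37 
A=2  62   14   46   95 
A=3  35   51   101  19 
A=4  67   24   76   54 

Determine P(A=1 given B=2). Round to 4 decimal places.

Total with B=2: 9 + 93 + 46 + 101 + 76 = 325.
P(A=1 | B=2) = 93/325 = 0.2862.

0.2862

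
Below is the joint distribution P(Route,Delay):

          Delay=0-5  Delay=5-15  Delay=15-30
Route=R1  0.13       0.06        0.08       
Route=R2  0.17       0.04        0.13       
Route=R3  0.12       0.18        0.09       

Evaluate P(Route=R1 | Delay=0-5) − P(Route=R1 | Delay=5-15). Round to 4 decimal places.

P(Delay=0-5) = 0.13 + 0.17 + 0.12 = 0.42; P(Route=R1 | Delay=0-5) = 0.13/0.42 = 0.30952.
P(Delay=5-15) = 0.06 + 0.04 + 0.18 = 0.28; P(Route=R1 | Delay=5-15) = 0.06/0.28 = 0.21429.
Difference = 0.0952.

0.0952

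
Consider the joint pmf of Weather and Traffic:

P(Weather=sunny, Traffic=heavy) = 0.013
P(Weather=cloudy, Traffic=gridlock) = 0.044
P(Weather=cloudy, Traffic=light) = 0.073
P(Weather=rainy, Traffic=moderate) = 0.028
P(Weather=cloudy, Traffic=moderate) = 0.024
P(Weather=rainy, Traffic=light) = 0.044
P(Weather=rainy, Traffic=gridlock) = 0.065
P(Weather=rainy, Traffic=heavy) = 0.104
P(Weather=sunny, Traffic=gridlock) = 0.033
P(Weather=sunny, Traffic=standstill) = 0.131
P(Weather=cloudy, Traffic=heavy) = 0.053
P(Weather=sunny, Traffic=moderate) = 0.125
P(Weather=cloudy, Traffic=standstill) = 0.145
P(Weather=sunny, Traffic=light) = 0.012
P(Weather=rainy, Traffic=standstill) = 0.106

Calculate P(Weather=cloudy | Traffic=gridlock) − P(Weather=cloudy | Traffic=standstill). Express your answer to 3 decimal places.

-0.070

P(Traffic=gridlock) = 0.033 + 0.044 + 0.065 = 0.142; P(Weather=cloudy | Traffic=gridlock) = 0.044/0.142 = 0.3099.
P(Traffic=standstill) = 0.131 + 0.145 + 0.106 = 0.382; P(Weather=cloudy | Traffic=standstill) = 0.145/0.382 = 0.3796.
Difference = -0.070.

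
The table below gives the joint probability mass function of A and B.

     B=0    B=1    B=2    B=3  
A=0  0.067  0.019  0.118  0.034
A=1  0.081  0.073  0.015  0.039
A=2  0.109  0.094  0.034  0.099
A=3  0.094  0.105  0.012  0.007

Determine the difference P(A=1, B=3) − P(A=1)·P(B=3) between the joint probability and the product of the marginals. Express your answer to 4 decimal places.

0.0018

P(A=1) = 0.081 + 0.073 + 0.015 + 0.039 = 0.208.
P(B=3) = 0.034 + 0.039 + 0.099 + 0.007 = 0.179.
P(A=1, B=3) − P(A=1)P(B=3) = 0.039 − 0.208×0.179 = 0.0018.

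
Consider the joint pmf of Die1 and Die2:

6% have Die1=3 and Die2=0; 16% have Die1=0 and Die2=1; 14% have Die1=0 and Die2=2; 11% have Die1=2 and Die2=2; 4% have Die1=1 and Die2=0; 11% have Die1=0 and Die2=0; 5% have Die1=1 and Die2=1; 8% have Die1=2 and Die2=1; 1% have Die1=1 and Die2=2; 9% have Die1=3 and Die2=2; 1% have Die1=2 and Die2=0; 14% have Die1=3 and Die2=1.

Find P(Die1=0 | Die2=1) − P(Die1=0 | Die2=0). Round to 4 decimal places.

P(Die2=1) = 0.16 + 0.05 + 0.08 + 0.14 = 0.43; P(Die1=0 | Die2=1) = 0.16/0.43 = 0.37209.
P(Die2=0) = 0.11 + 0.04 + 0.01 + 0.06 = 0.22; P(Die1=0 | Die2=0) = 0.11/0.22 = 0.50000.
Difference = -0.1279.

-0.1279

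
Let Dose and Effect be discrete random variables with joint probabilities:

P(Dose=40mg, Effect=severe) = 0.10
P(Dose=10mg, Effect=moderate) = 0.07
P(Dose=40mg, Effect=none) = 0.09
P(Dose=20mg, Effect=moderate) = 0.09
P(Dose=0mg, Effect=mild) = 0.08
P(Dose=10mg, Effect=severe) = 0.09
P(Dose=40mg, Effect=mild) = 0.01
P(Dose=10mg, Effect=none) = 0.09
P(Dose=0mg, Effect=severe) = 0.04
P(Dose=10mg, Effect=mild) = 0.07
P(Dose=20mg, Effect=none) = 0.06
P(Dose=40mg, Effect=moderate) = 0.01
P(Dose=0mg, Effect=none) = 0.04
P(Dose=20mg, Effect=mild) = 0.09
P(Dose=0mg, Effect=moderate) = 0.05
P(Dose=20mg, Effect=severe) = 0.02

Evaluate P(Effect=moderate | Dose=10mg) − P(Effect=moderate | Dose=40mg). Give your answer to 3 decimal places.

0.171

P(Dose=10mg) = 0.09 + 0.07 + 0.07 + 0.09 = 0.32; P(Effect=moderate | Dose=10mg) = 0.07/0.32 = 0.2188.
P(Dose=40mg) = 0.09 + 0.01 + 0.01 + 0.10 = 0.21; P(Effect=moderate | Dose=40mg) = 0.01/0.21 = 0.0476.
Difference = 0.171.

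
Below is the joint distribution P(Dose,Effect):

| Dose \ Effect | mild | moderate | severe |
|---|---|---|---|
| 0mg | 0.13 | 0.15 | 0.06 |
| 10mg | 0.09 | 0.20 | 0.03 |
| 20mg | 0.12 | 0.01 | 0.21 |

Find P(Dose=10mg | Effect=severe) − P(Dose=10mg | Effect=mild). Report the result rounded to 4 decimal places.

P(Effect=severe) = 0.06 + 0.03 + 0.21 = 0.30; P(Dose=10mg | Effect=severe) = 0.03/0.30 = 0.10000.
P(Effect=mild) = 0.13 + 0.09 + 0.12 = 0.34; P(Dose=10mg | Effect=mild) = 0.09/0.34 = 0.26471.
Difference = -0.1647.

-0.1647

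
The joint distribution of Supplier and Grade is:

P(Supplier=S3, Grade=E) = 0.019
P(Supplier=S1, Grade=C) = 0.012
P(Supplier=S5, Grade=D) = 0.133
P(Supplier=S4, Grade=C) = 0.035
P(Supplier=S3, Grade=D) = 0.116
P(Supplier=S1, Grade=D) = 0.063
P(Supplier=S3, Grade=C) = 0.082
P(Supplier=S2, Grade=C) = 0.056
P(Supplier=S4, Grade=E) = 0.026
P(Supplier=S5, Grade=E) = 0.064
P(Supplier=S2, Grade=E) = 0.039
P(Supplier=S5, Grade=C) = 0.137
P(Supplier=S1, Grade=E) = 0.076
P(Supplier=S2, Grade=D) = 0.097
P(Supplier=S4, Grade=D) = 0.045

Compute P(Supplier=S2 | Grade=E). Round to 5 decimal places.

0.17411

P(Grade=E) = 0.076 + 0.039 + 0.019 + 0.026 + 0.064 = 0.224.
P(Supplier=S2 | Grade=E) = 0.039/0.224 = 0.17411.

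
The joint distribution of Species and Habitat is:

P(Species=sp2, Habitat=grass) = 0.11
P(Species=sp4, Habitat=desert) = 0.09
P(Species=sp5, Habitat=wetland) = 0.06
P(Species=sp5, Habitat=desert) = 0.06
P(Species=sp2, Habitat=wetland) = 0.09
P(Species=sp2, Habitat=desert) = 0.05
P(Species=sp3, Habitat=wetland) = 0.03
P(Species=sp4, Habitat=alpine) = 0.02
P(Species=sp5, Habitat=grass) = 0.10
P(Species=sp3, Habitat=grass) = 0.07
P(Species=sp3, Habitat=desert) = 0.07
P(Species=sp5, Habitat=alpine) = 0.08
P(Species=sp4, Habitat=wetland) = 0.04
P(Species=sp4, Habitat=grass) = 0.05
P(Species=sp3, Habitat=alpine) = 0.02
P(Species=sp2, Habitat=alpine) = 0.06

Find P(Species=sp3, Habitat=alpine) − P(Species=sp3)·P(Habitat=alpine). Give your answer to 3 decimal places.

-0.014

P(Species=sp3) = 0.07 + 0.03 + 0.07 + 0.02 = 0.19.
P(Habitat=alpine) = 0.06 + 0.02 + 0.02 + 0.08 = 0.18.
P(Species=sp3, Habitat=alpine) − P(Species=sp3)P(Habitat=alpine) = 0.02 − 0.19×0.18 = -0.014.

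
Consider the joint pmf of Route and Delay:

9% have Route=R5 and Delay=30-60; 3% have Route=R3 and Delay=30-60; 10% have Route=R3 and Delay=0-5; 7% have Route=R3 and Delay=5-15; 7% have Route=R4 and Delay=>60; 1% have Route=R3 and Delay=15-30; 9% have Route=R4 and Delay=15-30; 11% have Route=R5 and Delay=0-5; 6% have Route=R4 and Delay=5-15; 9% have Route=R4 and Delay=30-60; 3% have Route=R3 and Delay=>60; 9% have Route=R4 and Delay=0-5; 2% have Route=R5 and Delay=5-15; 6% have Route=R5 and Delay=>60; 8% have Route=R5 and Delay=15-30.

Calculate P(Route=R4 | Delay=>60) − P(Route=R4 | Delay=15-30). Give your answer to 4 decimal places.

-0.0625

P(Delay=>60) = 0.03 + 0.07 + 0.06 = 0.16; P(Route=R4 | Delay=>60) = 0.07/0.16 = 0.43750.
P(Delay=15-30) = 0.01 + 0.09 + 0.08 = 0.18; P(Route=R4 | Delay=15-30) = 0.09/0.18 = 0.50000.
Difference = -0.0625.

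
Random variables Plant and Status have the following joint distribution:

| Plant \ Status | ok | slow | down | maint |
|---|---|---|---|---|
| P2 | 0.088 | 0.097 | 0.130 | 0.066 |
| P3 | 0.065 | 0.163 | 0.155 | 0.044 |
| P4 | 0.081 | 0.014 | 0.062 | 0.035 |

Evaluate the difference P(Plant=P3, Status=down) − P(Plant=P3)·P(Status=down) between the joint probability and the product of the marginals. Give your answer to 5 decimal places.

0.00683

P(Plant=P3) = 0.065 + 0.163 + 0.155 + 0.044 = 0.427.
P(Status=down) = 0.130 + 0.155 + 0.062 = 0.347.
P(Plant=P3, Status=down) − P(Plant=P3)P(Status=down) = 0.155 − 0.427×0.347 = 0.00683.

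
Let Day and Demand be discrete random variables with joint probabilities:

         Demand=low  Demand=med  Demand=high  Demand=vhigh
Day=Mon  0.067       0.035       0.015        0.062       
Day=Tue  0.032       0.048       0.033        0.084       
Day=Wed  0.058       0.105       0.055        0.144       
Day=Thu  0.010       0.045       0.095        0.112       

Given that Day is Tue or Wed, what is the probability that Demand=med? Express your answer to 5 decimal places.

P(Day=Tue) = 0.032 + 0.048 + 0.033 + 0.084 = 0.197.
P(Day=Wed) = 0.058 + 0.105 + 0.055 + 0.144 = 0.362.
P(Day ∈ {Tue, Wed}) = 0.197 + 0.362 = 0.559; P(Demand=med, Day ∈ {Tue, Wed}) = 0.048 + 0.105 = 0.153.
P(Demand=med | Day ∈ {Tue, Wed}) = 0.153/0.559 = 0.27370.

0.27370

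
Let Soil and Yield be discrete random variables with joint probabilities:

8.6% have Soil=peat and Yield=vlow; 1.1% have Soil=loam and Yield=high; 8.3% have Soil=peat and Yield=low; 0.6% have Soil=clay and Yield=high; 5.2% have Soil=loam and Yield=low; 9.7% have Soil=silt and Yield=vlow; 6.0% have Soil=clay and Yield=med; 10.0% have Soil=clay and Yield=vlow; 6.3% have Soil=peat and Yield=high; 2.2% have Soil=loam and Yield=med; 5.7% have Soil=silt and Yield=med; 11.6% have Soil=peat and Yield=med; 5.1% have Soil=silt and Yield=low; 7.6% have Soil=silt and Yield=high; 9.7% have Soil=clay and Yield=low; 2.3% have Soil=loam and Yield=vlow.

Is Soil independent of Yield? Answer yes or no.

no

P(Soil=clay) = 0.263 and P(Yield=high) = 0.156, so their product is 0.04103, but P(Soil=clay, Yield=high) = 0.006. Since these differ, Soil and Yield are not independent.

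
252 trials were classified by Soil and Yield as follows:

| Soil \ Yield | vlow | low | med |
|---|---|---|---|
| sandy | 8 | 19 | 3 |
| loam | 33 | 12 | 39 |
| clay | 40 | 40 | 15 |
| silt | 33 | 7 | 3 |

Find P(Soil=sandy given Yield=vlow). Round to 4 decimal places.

0.0702

Total with Yield=vlow: 8 + 33 + 40 + 33 = 114.
P(Soil=sandy | Yield=vlow) = 8/114 = 0.0702.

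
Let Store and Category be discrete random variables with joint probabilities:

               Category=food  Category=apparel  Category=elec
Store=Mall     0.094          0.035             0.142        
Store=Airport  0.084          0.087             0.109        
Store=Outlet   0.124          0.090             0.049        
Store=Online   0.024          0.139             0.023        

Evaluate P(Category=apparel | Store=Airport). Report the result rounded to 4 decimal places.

P(Store=Airport) = 0.084 + 0.087 + 0.109 = 0.280.
P(Category=apparel | Store=Airport) = 0.087/0.280 = 0.3107.

0.3107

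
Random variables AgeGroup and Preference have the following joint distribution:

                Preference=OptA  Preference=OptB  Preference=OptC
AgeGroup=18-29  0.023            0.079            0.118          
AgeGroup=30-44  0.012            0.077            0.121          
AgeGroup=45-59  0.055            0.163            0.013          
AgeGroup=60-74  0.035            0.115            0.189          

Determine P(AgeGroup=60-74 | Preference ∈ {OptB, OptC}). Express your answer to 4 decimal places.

0.3474

P(Preference=OptB) = 0.079 + 0.077 + 0.163 + 0.115 = 0.434.
P(Preference=OptC) = 0.118 + 0.121 + 0.013 + 0.189 = 0.441.
P(Preference ∈ {OptB, OptC}) = 0.434 + 0.441 = 0.875; P(AgeGroup=60-74, Preference ∈ {OptB, OptC}) = 0.115 + 0.189 = 0.304.
P(AgeGroup=60-74 | Preference ∈ {OptB, OptC}) = 0.304/0.875 = 0.3474.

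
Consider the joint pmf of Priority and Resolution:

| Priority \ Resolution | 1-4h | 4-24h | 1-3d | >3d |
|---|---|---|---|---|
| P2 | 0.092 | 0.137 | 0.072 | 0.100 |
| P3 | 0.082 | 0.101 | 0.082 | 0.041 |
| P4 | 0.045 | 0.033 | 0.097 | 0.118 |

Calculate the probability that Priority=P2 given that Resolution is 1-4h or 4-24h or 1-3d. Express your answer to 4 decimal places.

P(Resolution=1-4h) = 0.092 + 0.082 + 0.045 = 0.219.
P(Resolution=4-24h) = 0.137 + 0.101 + 0.033 = 0.271.
P(Resolution=1-3d) = 0.072 + 0.082 + 0.097 = 0.251.
P(Resolution ∈ {1-4h, 4-24h, 1-3d}) = 0.219 + 0.271 + 0.251 = 0.741; P(Priority=P2, Resolution ∈ {1-4h, 4-24h, 1-3d}) = 0.092 + 0.137 + 0.072 = 0.301.
P(Priority=P2 | Resolution ∈ {1-4h, 4-24h, 1-3d}) = 0.301/0.741 = 0.4062.

0.4062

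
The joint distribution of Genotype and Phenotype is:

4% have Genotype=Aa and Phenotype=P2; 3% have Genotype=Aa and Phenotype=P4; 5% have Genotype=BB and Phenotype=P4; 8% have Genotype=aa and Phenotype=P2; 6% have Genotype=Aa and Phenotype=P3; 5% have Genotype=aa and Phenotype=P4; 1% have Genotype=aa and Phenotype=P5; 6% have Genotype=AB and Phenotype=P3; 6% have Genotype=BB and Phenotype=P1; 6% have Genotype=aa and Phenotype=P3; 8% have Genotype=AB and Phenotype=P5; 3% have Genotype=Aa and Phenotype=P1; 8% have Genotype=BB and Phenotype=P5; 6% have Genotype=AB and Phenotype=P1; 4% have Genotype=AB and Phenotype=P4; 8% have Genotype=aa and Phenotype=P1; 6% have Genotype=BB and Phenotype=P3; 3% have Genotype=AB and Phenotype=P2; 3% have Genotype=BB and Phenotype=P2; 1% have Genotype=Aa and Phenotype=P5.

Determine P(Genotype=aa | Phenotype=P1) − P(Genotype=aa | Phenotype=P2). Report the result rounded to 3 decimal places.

-0.097

P(Phenotype=P1) = 0.03 + 0.08 + 0.06 + 0.06 = 0.23; P(Genotype=aa | Phenotype=P1) = 0.08/0.23 = 0.3478.
P(Phenotype=P2) = 0.04 + 0.08 + 0.03 + 0.03 = 0.18; P(Genotype=aa | Phenotype=P2) = 0.08/0.18 = 0.4444.
Difference = -0.097.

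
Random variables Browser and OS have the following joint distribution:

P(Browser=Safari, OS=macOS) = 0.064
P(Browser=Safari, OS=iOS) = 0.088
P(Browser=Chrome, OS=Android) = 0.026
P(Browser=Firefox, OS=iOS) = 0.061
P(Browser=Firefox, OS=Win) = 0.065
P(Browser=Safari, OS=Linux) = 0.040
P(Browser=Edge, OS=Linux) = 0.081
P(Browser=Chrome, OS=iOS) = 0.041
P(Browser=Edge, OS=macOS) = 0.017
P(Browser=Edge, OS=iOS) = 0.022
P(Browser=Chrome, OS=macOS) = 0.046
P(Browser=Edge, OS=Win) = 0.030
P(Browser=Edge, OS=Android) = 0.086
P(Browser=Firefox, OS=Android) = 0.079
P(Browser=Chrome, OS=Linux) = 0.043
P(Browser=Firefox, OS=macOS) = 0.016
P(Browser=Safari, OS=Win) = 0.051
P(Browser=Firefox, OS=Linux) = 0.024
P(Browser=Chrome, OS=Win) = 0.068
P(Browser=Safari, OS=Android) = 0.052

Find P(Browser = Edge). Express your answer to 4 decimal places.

0.2360

P(Browser=Edge) = 0.030 + 0.017 + 0.081 + 0.022 + 0.086 = 0.236.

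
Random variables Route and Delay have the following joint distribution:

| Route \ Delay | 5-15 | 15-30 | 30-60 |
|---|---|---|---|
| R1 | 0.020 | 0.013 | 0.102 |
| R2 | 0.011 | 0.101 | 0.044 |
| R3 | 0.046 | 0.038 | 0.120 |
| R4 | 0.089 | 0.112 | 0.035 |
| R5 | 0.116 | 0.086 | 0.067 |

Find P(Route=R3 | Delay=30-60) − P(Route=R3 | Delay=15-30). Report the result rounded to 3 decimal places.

0.218

P(Delay=30-60) = 0.102 + 0.044 + 0.120 + 0.035 + 0.067 = 0.368; P(Route=R3 | Delay=30-60) = 0.120/0.368 = 0.3261.
P(Delay=15-30) = 0.013 + 0.101 + 0.038 + 0.112 + 0.086 = 0.350; P(Route=R3 | Delay=15-30) = 0.038/0.350 = 0.1086.
Difference = 0.218.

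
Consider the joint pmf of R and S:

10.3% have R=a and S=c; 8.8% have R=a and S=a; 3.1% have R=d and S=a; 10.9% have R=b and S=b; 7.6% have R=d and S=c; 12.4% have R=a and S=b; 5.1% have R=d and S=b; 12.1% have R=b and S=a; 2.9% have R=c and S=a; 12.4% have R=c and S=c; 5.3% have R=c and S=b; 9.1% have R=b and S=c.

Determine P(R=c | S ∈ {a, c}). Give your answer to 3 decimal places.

P(S=a) = 0.088 + 0.121 + 0.029 + 0.031 = 0.269.
P(S=c) = 0.103 + 0.091 + 0.124 + 0.076 = 0.394.
P(S ∈ {a, c}) = 0.269 + 0.394 = 0.663; P(R=c, S ∈ {a, c}) = 0.029 + 0.124 = 0.153.
P(R=c | S ∈ {a, c}) = 0.153/0.663 = 0.231.

0.231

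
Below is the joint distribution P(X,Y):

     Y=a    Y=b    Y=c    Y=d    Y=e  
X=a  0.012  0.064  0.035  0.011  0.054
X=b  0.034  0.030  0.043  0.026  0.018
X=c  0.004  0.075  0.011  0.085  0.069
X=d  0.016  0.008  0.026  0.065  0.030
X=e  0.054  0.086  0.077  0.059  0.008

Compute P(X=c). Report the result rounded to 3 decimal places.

0.244

P(X=c) = 0.004 + 0.075 + 0.011 + 0.085 + 0.069 = 0.244.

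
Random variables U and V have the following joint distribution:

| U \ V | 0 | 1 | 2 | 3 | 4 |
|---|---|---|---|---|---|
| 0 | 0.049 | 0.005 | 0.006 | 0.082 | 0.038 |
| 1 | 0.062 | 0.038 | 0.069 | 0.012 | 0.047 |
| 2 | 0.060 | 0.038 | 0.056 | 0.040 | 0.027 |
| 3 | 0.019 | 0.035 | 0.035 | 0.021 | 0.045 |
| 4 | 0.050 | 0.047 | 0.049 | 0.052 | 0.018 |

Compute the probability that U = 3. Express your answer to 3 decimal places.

P(U=3) = 0.019 + 0.035 + 0.035 + 0.021 + 0.045 = 0.155.

0.155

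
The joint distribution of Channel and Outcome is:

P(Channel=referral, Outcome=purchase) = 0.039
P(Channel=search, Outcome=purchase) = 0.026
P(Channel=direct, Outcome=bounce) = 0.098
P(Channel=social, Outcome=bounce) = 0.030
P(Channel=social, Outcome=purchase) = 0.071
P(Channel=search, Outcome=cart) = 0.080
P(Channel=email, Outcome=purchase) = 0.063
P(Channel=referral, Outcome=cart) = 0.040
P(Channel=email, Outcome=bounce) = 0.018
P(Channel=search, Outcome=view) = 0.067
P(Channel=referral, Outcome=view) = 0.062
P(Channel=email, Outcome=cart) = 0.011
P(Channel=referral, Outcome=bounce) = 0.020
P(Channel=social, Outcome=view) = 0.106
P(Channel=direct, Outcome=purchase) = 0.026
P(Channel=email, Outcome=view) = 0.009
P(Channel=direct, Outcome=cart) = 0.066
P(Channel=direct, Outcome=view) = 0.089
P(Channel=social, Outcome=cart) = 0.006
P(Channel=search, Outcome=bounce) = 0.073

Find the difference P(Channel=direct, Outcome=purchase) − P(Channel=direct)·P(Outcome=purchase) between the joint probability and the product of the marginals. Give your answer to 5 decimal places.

-0.03678

P(Channel=direct) = 0.098 + 0.089 + 0.066 + 0.026 = 0.279.
P(Outcome=purchase) = 0.063 + 0.026 + 0.071 + 0.026 + 0.039 = 0.225.
P(Channel=direct, Outcome=purchase) − P(Channel=direct)P(Outcome=purchase) = 0.026 − 0.279×0.225 = -0.03678.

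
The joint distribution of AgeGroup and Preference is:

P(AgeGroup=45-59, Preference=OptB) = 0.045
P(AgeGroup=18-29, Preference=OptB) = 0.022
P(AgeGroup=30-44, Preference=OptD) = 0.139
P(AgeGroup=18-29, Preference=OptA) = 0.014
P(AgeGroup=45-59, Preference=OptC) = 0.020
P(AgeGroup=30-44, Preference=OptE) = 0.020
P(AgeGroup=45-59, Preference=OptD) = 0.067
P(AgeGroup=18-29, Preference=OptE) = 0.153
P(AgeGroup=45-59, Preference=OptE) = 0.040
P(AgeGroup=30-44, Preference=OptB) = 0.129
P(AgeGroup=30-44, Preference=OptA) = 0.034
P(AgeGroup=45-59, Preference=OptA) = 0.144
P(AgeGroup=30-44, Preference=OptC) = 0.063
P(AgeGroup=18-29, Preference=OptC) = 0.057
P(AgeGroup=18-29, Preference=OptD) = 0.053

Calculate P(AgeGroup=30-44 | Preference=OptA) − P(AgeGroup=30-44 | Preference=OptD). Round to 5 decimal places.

P(Preference=OptA) = 0.014 + 0.034 + 0.144 = 0.192; P(AgeGroup=30-44 | Preference=OptA) = 0.034/0.192 = 0.177083.
P(Preference=OptD) = 0.053 + 0.139 + 0.067 = 0.259; P(AgeGroup=30-44 | Preference=OptD) = 0.139/0.259 = 0.536680.
Difference = -0.35960.

-0.35960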